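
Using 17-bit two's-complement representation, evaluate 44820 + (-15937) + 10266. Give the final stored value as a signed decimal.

39149

44820 + (-15937) = 28883 (00111000011010011)
28883 + 10266 = 39149 (01001100011101101)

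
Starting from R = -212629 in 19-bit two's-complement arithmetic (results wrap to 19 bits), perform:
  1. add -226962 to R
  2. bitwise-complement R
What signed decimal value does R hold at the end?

-84698

Start: R = -212629 = 1001100000101101011.
R = -212629 + (-226962) = -439591; wraps to 84697 = 0010100101011011001
R = NOT 0010100101011011001 = 1101011010100100110 = -84698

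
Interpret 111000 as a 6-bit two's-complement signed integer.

-8

MSB is 1, so the value is negative.
Unsigned reading: 56. Subtract 2^6 = 64: 56 − 64 = -8.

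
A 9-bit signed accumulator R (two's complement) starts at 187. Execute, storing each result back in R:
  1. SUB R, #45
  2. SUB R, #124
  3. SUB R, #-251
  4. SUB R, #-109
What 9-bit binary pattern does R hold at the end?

101111010

Start: R = 187 = 010111011.
R = 187 − 45 = 142 = 010001110
R = 142 − 124 = 18 = 000010010
R = 18 − (-251) = 269; wraps to -243 = 100001101
R = -243 − (-109) = -134 = 101111010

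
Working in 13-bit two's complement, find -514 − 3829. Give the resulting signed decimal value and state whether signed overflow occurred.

3849; overflow

-514 → 1110111111110
3829 → 0111011110101
Subtract via negate-and-add: invert 0111011110101 + 1 = 1000100001011 (i.e. -3829).
  1110111111110
+ 1000100001011
= 0111100001001  (discard carry-out 1)
Result 0111100001001: MSB = 0 → value 3849.
Both addends (after negating the subtrahend) are negative but the stored result is non-negative: signed overflow. The true value -514 − 3829 = -4343 lies outside [-4096, 4095].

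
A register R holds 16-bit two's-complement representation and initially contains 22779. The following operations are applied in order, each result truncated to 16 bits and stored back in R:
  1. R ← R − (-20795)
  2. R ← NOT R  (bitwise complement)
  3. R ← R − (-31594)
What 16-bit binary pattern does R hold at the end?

1101000100110011

Start: R = 22779 = 0101100011111011.
R = 22779 − (-20795) = 43574; wraps to -21962 = 1010101000110110
R = NOT 1010101000110110 = 0101010111001001 = 21961
R = 21961 − (-31594) = 53555; wraps to -11981 = 1101000100110011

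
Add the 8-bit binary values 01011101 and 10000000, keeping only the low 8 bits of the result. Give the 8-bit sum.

  01011101
+ 10000000
= 11011101

11011101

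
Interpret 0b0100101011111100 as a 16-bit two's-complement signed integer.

19196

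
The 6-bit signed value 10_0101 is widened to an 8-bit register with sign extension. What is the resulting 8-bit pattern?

11100101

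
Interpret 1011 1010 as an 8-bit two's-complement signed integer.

MSB is 1, so the value is negative.
Unsigned reading: 186. Subtract 2^8 = 256: 186 − 256 = -70.

-70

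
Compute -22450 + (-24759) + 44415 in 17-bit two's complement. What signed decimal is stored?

-2794

-22450 + (-24759) = -47209 (10100011110010111)
-47209 + 44415 = -2794 (11111010100010110)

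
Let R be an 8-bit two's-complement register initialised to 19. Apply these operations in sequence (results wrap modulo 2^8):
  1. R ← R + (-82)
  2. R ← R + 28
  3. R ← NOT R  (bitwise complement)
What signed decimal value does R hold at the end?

34

Start: R = 19 = 00010011.
R = 19 + (-82) = -63 = 11000001
R = -63 + 28 = -35 = 11011101
R = NOT 11011101 = 00100010 = 34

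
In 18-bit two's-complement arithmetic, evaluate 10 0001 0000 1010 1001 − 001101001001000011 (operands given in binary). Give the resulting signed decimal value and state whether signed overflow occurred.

10 0001 0000 1010 1001 → 100001000010101001 = -126807 (signed)
001101001001000011 = 53827 (signed)
Subtract via negate-and-add: invert 001101001001000011 + 1 = 110010110110111101 (i.e. -53827).
  100001000010101001
+ 110010110110111101
= 010011111001100110  (discard carry-out 1)
Result 010011111001100110: MSB = 0 → value 81510.
Both addends (after negating the subtrahend) are negative but the stored result is non-negative: signed overflow. The true value -126807 − 53827 = -180634 lies outside [-131072, 131071].

81510; overflow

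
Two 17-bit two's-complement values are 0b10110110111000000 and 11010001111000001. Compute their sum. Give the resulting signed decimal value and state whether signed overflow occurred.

-61055; no overflow

0b10110110111000000 → 10110110111000000 = -37440 (signed)
11010001111000001 = -23615 (signed)
  10110110111000000
+ 11010001111000001
= 10001000110000001  (discard carry-out 1)
Result 10001000110000001: MSB = 1 → 70017 − 131072 = -61055.
Both addends are negative and so is the stored result: no signed overflow.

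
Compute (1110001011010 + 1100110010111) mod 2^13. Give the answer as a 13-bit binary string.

1010111110001

  1110001011010
+ 1100110010111
= 1010111110001  (discard carry-out 1)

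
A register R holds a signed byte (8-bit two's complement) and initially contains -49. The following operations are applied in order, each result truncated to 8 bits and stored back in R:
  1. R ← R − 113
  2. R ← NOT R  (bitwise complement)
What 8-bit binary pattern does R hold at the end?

10100001

Start: R = -49 = 11001111.
R = -49 − 113 = -162; wraps to 94 = 01011110
R = NOT 01011110 = 10100001 = -95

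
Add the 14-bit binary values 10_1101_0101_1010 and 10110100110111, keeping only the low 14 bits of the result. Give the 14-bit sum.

01101010010001

  10110101011010
+ 10110100110111
= 01101010010001  (discard carry-out 1)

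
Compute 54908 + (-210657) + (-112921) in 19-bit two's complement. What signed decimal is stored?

255618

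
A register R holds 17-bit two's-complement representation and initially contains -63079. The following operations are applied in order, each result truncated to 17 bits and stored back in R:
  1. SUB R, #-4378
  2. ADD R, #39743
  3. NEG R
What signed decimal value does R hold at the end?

18958

Start: R = -63079 = 10000100110011001.
R = -63079 − (-4378) = -58701 = 10001101010110011
R = -58701 + 39743 = -18958 = 11011010111110010
R = −(-18958) = 18958 = 00100101000001110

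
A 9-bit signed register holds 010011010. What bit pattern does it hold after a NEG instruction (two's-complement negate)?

Invert: 101100101. Add 1: 101100110.
Check: 010011010 = 154, 101100110 = -154.

101100110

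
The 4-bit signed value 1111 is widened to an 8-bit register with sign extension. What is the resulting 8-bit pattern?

11111111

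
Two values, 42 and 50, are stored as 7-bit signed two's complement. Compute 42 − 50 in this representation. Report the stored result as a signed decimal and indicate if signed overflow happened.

42 → 0101010
50 → 0110010
Subtract via negate-and-add: invert 0110010 + 1 = 1001110 (i.e. -50).
  0101010
+ 1001110
= 1111000
Result 1111000: MSB = 1 → 120 − 128 = -8.
Addends (after negating the subtrahend) have opposite signs, so signed overflow cannot occur.

-8; no overflow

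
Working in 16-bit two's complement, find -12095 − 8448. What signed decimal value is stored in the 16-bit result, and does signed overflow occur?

-12095 → 1101000011000001
8448 → 0010000100000000
Subtract via negate-and-add: invert 0010000100000000 + 1 = 1101111100000000 (i.e. -8448).
  1101000011000001
+ 1101111100000000
= 1010111111000001  (discard carry-out 1)
Result 1010111111000001: MSB = 1 → 44993 − 65536 = -20543.
Both addends (after negating the subtrahend) are negative and so is the stored result: no signed overflow.

-20543; no overflow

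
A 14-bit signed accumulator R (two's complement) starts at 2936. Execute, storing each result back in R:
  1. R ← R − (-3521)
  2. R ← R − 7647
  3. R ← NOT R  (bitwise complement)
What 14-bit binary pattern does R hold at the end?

Start: R = 2936 = 00101101111000.
R = 2936 − (-3521) = 6457 = 01100100111001
R = 6457 − 7647 = -1190 = 11101101011010
R = NOT 11101101011010 = 00010010100101 = 1189

00010010100101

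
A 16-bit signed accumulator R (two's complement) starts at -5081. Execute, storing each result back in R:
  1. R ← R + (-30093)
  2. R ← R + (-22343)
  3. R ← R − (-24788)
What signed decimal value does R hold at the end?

Start: R = -5081 = 1110110000100111.
R = -5081 + (-30093) = -35174; wraps to 30362 = 0111011010011010
R = 30362 + (-22343) = 8019 = 0001111101010011
R = 8019 − (-24788) = 32807; wraps to -32729 = 1000000000100111

-32729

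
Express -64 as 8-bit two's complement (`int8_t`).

|-64| = 64 = 01000000 in 8 bits.
Invert the bits: 10111111. Add 1: 11000000.
Check: 11000000 reads as 192 − 256 = -64.

11000000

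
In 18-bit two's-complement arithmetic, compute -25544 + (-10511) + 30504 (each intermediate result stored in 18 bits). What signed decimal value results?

-25544 + (-10511) = -36055 (110111001100101001)
-36055 + 30504 = -5551 (111110101001010001)

-5551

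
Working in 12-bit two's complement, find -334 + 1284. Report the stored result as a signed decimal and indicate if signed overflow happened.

-334 → 111010110010
1284 → 010100000100
  111010110010
+ 010100000100
= 001110110110  (discard carry-out 1)
Result 001110110110: MSB = 0 → value 950.
Addends have opposite signs, so signed overflow cannot occur.

950; no overflow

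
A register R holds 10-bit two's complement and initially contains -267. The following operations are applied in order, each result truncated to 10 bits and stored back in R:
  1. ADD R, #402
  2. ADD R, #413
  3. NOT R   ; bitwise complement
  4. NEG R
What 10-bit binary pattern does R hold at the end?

1000100101

Start: R = -267 = 1011110101.
R = -267 + 402 = 135 = 0010000111
R = 135 + 413 = 548; wraps to -476 = 1000100100
R = NOT 1000100100 = 0111011011 = 475
R = −(475) = -475 = 1000100101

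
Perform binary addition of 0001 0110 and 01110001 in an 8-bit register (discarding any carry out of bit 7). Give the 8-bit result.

  00010110
+ 01110001
= 10000111

10000111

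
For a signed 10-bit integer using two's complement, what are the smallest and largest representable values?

min = -512, max = 511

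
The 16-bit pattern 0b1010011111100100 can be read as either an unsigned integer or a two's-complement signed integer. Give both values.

Unsigned: 1010011111100100 = 42980.
Signed: MSB=1 → 42980 − 65536 = -22556.

unsigned = 42980, signed = -22556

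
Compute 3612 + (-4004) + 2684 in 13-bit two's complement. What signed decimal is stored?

2292

3612 + (-4004) = -392 (1111001111000)
-392 + 2684 = 2292 (0100011110100)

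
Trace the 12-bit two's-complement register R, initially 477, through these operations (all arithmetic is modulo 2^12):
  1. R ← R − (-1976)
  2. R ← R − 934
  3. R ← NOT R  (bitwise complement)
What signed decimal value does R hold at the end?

-1520

Start: R = 477 = 000111011101.
R = 477 − (-1976) = 2453; wraps to -1643 = 100110010101
R = -1643 − 934 = -2577; wraps to 1519 = 010111101111
R = NOT 010111101111 = 101000010000 = -1520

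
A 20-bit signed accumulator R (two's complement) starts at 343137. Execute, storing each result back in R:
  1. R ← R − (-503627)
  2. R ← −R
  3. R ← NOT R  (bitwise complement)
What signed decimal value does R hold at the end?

-201813

Start: R = 343137 = 01010011110001100001.
R = 343137 − (-503627) = 846764; wraps to -201812 = 11001110101110101100
R = −(-201812) = 201812 = 00110001010001010100
R = NOT 00110001010001010100 = 11001110101110101011 = -201813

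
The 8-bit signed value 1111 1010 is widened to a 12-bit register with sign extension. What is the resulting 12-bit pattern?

111111111010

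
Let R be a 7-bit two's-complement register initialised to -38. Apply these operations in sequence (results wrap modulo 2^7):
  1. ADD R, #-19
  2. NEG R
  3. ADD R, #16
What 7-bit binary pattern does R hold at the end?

Start: R = -38 = 1011010.
R = -38 + (-19) = -57 = 1000111
R = −(-57) = 57 = 0111001
R = 57 + 16 = 73; wraps to -55 = 1001001

1001001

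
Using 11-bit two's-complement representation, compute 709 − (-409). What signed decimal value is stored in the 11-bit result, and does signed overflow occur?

-930; overflow

709 → 01011000101
-409 → 11001100111
Subtract via negate-and-add: invert 11001100111 + 1 = 00110011001 (i.e. 409).
  01011000101
+ 00110011001
= 10001011110
Result 10001011110: MSB = 1 → 1118 − 2048 = -930.
Both addends (after negating the subtrahend) are non-negative but the stored result is negative: signed overflow. The true value 709 − (-409) = 1118 lies outside [-1024, 1023].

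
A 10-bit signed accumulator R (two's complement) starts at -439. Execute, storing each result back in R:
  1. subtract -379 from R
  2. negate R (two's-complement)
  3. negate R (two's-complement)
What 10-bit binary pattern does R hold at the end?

Start: R = -439 = 1001001001.
R = -439 − (-379) = -60 = 1111000100
R = −(-60) = 60 = 0000111100
R = −(60) = -60 = 1111000100

1111000100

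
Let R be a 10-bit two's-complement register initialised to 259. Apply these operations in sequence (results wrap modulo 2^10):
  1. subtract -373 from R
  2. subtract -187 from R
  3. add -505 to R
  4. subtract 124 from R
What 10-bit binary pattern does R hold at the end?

0010111110

Start: R = 259 = 0100000011.
R = 259 − (-373) = 632; wraps to -392 = 1001111000
R = -392 − (-187) = -205 = 1100110011
R = -205 + (-505) = -710; wraps to 314 = 0100111010
R = 314 − 124 = 190 = 0010111110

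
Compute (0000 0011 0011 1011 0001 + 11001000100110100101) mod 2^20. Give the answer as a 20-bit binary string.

  00000011001110110001
+ 11001000100110100101
= 11001011110101010110

11001011110101010110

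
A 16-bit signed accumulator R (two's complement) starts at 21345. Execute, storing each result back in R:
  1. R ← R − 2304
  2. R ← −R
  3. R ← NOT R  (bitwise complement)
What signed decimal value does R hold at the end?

Start: R = 21345 = 0101001101100001.
R = 21345 − 2304 = 19041 = 0100101001100001
R = −(19041) = -19041 = 1011010110011111
R = NOT 1011010110011111 = 0100101001100000 = 19040

19040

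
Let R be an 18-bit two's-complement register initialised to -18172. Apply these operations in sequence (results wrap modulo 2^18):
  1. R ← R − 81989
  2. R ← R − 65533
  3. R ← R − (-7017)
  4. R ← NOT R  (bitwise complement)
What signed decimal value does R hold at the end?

-103468

Start: R = -18172 = 111011100100000100.
R = -18172 − 81989 = -100161 = 100111100010111111
R = -100161 − 65533 = -165694; wraps to 96450 = 010111100011000010
R = 96450 − (-7017) = 103467 = 011001010000101011
R = NOT 011001010000101011 = 100110101111010100 = -103468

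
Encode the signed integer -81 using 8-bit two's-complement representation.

10101111

|-81| = 81 = 01010001 in 8 bits.
Invert the bits: 10101110. Add 1: 10101111.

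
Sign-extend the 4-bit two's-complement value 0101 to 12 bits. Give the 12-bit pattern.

000000000101

MSB of 0101 is 0; replicate it into the new high bits.
00000000|0101 → 000000000101 (still 5).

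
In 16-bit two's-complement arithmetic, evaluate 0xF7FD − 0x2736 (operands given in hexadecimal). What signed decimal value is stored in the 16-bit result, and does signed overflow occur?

0xF7FD = 1111011111111101 = -2051 (signed)
0x2736 = 0010011100110110 = 10038 (signed)
Subtract via negate-and-add: invert 0010011100110110 + 1 = 1101100011001010 (i.e. -10038).
  1111011111111101
+ 1101100011001010
= 1101000011000111  (discard carry-out 1)
Result 1101000011000111: MSB = 1 → 53447 − 65536 = -12089.
Both addends (after negating the subtrahend) are negative and so is the stored result: no signed overflow.

-12089; no overflow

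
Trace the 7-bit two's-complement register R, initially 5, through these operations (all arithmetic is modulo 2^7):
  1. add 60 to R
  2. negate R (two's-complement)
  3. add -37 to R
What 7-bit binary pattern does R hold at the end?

0011010

Start: R = 5 = 0000101.
R = 5 + 60 = 65; wraps to -63 = 1000001
R = −(-63) = 63 = 0111111
R = 63 + (-37) = 26 = 0011010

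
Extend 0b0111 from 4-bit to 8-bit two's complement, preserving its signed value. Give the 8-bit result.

00000111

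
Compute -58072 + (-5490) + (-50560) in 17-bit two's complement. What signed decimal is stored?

-58072 + (-5490) = -63562 (10000011110110110)
-63562 + (-50560) = -114122 → wraps to 16950 (00100001000110110)

16950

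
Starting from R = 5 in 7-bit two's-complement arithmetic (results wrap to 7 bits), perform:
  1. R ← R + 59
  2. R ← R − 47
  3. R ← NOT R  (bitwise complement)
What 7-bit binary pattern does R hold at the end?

Start: R = 5 = 0000101.
R = 5 + 59 = 64; wraps to -64 = 1000000
R = -64 − 47 = -111; wraps to 17 = 0010001
R = NOT 0010001 = 1101110 = -18

1101110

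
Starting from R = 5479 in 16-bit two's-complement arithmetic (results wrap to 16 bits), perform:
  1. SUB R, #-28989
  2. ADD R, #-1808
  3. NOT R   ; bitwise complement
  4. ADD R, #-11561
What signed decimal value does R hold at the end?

21314

Start: R = 5479 = 0001010101100111.
R = 5479 − (-28989) = 34468; wraps to -31068 = 1000011010100100
R = -31068 + (-1808) = -32876; wraps to 32660 = 0111111110010100
R = NOT 0111111110010100 = 1000000001101011 = -32661
R = -32661 + (-11561) = -44222; wraps to 21314 = 0101001101000010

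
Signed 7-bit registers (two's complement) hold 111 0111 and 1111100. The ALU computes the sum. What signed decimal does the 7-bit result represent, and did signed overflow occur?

-13; no overflow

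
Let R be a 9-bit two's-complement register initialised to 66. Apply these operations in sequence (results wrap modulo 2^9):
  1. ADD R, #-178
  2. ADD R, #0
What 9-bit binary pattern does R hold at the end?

110010000

Start: R = 66 = 001000010.
R = 66 + (-178) = -112 = 110010000
R = -112 + 0 = -112 = 110010000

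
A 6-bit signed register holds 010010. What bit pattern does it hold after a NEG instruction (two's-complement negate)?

101110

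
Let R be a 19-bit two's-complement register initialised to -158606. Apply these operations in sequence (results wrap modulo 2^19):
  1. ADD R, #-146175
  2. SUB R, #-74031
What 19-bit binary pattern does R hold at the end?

1000111101010100010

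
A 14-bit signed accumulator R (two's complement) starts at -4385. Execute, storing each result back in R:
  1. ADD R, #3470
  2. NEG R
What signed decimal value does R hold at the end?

915

Start: R = -4385 = 10111011011111.
R = -4385 + 3470 = -915 = 11110001101101
R = −(-915) = 915 = 00001110010011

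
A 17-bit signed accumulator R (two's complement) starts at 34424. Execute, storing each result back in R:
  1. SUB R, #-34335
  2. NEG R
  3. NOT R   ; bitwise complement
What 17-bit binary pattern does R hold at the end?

10000110010010110

Start: R = 34424 = 01000011001111000.
R = 34424 − (-34335) = 68759; wraps to -62313 = 10000110010010111
R = −(-62313) = 62313 = 01111001101101001
R = NOT 01111001101101001 = 10000110010010110 = -62314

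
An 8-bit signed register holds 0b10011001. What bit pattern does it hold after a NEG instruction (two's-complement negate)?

Invert: 01100110. Add 1: 01100111.

01100111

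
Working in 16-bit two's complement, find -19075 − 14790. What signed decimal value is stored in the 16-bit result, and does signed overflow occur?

31671; overflow

-19075 → 1011010101111101
14790 → 0011100111000110
Subtract via negate-and-add: invert 0011100111000110 + 1 = 1100011000111010 (i.e. -14790).
  1011010101111101
+ 1100011000111010
= 0111101110110111  (discard carry-out 1)
Result 0111101110110111: MSB = 0 → value 31671.
Both addends (after negating the subtrahend) are negative but the stored result is non-negative: signed overflow. The true value -19075 − 14790 = -33865 lies outside [-32768, 32767].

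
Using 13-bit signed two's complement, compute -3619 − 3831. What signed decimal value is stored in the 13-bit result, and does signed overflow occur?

-3619 → 1000111011101
3831 → 0111011110111
Subtract via negate-and-add: invert 0111011110111 + 1 = 1000100001001 (i.e. -3831).
  1000111011101
+ 1000100001001
= 0001011100110  (discard carry-out 1)
Result 0001011100110: MSB = 0 → value 742.
Both addends (after negating the subtrahend) are negative but the stored result is non-negative: signed overflow. The true value -3619 − 3831 = -7450 lies outside [-4096, 4095].

742; overflow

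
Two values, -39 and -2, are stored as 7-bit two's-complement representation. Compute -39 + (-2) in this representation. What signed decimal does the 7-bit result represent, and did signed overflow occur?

-39 → 1011001
-2 → 1111110
  1011001
+ 1111110
= 1010111  (discard carry-out 1)
Result 1010111: MSB = 1 → 87 − 128 = -41.
Both addends are negative and so is the stored result: no signed overflow.

-41; no overflow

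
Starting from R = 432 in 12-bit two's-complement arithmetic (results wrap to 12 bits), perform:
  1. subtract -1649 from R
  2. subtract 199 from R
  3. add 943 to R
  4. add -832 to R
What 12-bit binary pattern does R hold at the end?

011111001001

Start: R = 432 = 000110110000.
R = 432 − (-1649) = 2081; wraps to -2015 = 100000100001
R = -2015 − 199 = -2214; wraps to 1882 = 011101011010
R = 1882 + 943 = 2825; wraps to -1271 = 101100001001
R = -1271 + (-832) = -2103; wraps to 1993 = 011111001001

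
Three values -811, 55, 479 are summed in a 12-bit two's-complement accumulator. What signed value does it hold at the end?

-277

-811 + 55 = -756 (110100001100)
-756 + 479 = -277 (111011101011)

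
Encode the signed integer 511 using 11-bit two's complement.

00111111111

511 is non-negative, so write it directly in 11 bits: 00111111111.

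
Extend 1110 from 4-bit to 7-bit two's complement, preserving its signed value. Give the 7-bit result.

MSB of 1110 is 1; replicate it into the new high bits.
111|1110 → 1111110 (still -2).

1111110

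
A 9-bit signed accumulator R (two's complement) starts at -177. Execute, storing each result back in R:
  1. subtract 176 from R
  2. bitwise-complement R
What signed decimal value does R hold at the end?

Start: R = -177 = 101001111.
R = -177 − 176 = -353; wraps to 159 = 010011111
R = NOT 010011111 = 101100000 = -160

-160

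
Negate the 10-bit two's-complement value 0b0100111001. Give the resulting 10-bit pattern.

Invert: 1011000110. Add 1: 1011000111.
Check: 0100111001 = 313, 1011000111 = -313.

1011000111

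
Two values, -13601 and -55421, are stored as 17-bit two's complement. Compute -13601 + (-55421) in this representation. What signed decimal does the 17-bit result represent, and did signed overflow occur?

62050; overflow

-13601 → 11100101011011111
-55421 → 10010011110000011
  11100101011011111
+ 10010011110000011
= 01111001001100010  (discard carry-out 1)
Result 01111001001100010: MSB = 0 → value 62050.
Both addends are negative but the stored result is non-negative: signed overflow. The true value -13601 + (-55421) = -69022 lies outside [-65536, 65535].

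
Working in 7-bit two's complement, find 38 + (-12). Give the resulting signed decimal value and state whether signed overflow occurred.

38 → 0100110
-12 → 1110100
  0100110
+ 1110100
= 0011010  (discard carry-out 1)
Result 0011010: MSB = 0 → value 26.
Addends have opposite signs, so signed overflow cannot occur.

26; no overflow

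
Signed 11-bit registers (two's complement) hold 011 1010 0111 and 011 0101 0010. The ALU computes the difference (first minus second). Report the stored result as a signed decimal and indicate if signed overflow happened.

85; no overflow

011 1010 0111 → 01110100111 = 935 (signed)
011 0101 0010 → 01101010010 = 850 (signed)
Subtract via negate-and-add: invert 01101010010 + 1 = 10010101110 (i.e. -850).
  01110100111
+ 10010101110
= 00001010101  (discard carry-out 1)
Result 00001010101: MSB = 0 → value 85.
Addends (after negating the subtrahend) have opposite signs, so signed overflow cannot occur.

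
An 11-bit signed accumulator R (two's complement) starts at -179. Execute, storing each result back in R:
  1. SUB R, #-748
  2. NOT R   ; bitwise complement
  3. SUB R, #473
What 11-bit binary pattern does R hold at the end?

01111101101

Start: R = -179 = 11101001101.
R = -179 − (-748) = 569 = 01000111001
R = NOT 01000111001 = 10111000110 = -570
R = -570 − 473 = -1043; wraps to 1005 = 01111101101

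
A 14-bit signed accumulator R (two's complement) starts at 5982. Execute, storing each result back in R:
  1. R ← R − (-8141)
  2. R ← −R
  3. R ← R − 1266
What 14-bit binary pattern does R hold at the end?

00001111100011

Start: R = 5982 = 01011101011110.
R = 5982 − (-8141) = 14123; wraps to -2261 = 11011100101011
R = −(-2261) = 2261 = 00100011010101
R = 2261 − 1266 = 995 = 00001111100011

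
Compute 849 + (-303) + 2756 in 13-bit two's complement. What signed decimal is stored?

849 + (-303) = 546 (0001000100010)
546 + 2756 = 3302 (0110011100110)

3302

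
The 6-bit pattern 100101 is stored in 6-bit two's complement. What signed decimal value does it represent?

-27

MSB is 1, so the value is negative.
Invert: 011010. Add 1: 011011 = 27. So the value is −27.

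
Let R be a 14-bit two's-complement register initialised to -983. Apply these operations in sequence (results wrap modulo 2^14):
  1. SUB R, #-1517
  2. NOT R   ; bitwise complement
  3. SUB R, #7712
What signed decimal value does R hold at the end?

Start: R = -983 = 11110000101001.
R = -983 − (-1517) = 534 = 00001000010110
R = NOT 00001000010110 = 11110111101001 = -535
R = -535 − 7712 = -8247; wraps to 8137 = 01111111001001

8137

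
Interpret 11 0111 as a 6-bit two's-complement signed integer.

MSB is 1, so the value is negative.
Unsigned reading: 55. Subtract 2^6 = 64: 55 − 64 = -9.

-9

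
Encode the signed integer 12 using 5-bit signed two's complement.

01100

12 is non-negative, so write it directly in 5 bits: 01100.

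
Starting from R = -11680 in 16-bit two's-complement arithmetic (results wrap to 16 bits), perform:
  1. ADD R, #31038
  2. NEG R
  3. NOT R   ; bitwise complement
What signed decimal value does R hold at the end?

19357

Start: R = -11680 = 1101001001100000.
R = -11680 + 31038 = 19358 = 0100101110011110
R = −(19358) = -19358 = 1011010001100010
R = NOT 1011010001100010 = 0100101110011101 = 19357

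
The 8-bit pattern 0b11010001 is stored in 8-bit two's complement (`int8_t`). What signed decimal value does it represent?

-47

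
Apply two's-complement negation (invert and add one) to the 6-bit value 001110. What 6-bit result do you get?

110010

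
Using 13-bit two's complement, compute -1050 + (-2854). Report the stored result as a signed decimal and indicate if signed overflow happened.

-1050 → 1101111100110
-2854 → 1010011011010
  1101111100110
+ 1010011011010
= 1000011000000  (discard carry-out 1)
Result 1000011000000: MSB = 1 → 4288 − 8192 = -3904.
Both addends are negative and so is the stored result: no signed overflow.

-3904; no overflow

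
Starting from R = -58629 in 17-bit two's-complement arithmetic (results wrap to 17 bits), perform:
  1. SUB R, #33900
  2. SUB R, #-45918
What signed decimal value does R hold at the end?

-46611

Start: R = -58629 = 10001101011111011.
R = -58629 − 33900 = -92529; wraps to 38543 = 01001011010001111
R = 38543 − (-45918) = 84461; wraps to -46611 = 10100100111101101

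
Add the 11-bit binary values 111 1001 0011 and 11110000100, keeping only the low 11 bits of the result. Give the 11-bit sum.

11100010111

  11110010011
+ 11110000100
= 11100010111  (discard carry-out 1)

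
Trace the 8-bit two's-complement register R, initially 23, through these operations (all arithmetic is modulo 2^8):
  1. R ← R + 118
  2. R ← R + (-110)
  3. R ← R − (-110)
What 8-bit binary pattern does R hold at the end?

Start: R = 23 = 00010111.
R = 23 + 118 = 141; wraps to -115 = 10001101
R = -115 + (-110) = -225; wraps to 31 = 00011111
R = 31 − (-110) = 141; wraps to -115 = 10001101

10001101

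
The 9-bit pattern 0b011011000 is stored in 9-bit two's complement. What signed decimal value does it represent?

MSB is 0, so the value is non-negative: 011011000 = 216.

216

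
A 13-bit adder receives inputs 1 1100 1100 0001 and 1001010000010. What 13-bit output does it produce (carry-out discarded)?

0111101000011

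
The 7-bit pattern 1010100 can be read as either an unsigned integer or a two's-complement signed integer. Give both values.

Unsigned: 1010100 = 84.
Signed: MSB=1 → 84 − 128 = -44.

unsigned = 84, signed = -44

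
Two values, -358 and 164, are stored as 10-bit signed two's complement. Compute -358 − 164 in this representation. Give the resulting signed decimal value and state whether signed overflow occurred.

-358 → 1010011010
164 → 0010100100
Subtract via negate-and-add: invert 0010100100 + 1 = 1101011100 (i.e. -164).
  1010011010
+ 1101011100
= 0111110110  (discard carry-out 1)
Result 0111110110: MSB = 0 → value 502.
Both addends (after negating the subtrahend) are negative but the stored result is non-negative: signed overflow. The true value -358 − 164 = -522 lies outside [-512, 511].

502; overflow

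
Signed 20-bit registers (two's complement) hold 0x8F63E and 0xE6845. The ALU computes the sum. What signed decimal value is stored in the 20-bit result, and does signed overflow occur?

0x8F63E = 10001111011000111110 = -461250 (signed)
0xE6845 = 11100110100001000101 = -104379 (signed)
  10001111011000111110
+ 11100110100001000101
= 01110101111010000011  (discard carry-out 1)
Result 01110101111010000011: MSB = 0 → value 482947.
Both addends are negative but the stored result is non-negative: signed overflow. The true value -461250 + (-104379) = -565629 lies outside [-524288, 524287].

482947; overflow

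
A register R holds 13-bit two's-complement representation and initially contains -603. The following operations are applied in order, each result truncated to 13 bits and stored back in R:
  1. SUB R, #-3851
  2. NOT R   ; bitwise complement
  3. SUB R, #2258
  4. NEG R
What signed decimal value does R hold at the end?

Start: R = -603 = 1110110100101.
R = -603 − (-3851) = 3248 = 0110010110000
R = NOT 0110010110000 = 1001101001111 = -3249
R = -3249 − 2258 = -5507; wraps to 2685 = 0101001111101
R = −(2685) = -2685 = 1010110000011

-2685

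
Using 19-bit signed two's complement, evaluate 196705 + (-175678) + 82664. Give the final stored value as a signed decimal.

103691

196705 + (-175678) = 21027 (0000101001000100011)
21027 + 82664 = 103691 (0011001010100001011)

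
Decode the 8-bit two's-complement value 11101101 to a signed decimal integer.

MSB is 1, so the value is negative.
Unsigned reading: 237. Subtract 2^8 = 256: 237 − 256 = -19.

-19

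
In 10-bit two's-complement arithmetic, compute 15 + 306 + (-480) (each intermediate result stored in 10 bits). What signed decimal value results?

-159

15 + 306 = 321 (0101000001)
321 + (-480) = -159 (1101100001)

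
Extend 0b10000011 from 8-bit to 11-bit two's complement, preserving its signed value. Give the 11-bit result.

MSB of 10000011 is 1; replicate it into the new high bits.
111|10000011 → 11110000011 (still -125).

11110000011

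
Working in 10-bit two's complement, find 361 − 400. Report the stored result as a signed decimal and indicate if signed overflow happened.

-39; no overflow

361 → 0101101001
400 → 0110010000
Subtract via negate-and-add: invert 0110010000 + 1 = 1001110000 (i.e. -400).
  0101101001
+ 1001110000
= 1111011001
Result 1111011001: MSB = 1 → 985 − 1024 = -39.
Addends (after negating the subtrahend) have opposite signs, so signed overflow cannot occur.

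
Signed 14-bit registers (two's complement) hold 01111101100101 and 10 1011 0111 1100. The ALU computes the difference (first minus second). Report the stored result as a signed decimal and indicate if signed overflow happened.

-3095; overflow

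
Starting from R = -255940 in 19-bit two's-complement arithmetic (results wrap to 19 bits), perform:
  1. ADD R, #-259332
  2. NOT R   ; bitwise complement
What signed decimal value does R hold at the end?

-9017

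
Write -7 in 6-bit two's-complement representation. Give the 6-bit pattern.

|-7| = 7 = 000111 in 6 bits.
Invert the bits: 111000. Add 1: 111001.
Check: 111001 reads as 57 − 64 = -7.

111001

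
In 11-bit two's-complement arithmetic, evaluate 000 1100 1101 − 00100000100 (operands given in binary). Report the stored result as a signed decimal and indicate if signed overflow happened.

-55; no overflow

000 1100 1101 → 00011001101 = 205 (signed)
00100000100 = 260 (signed)
Subtract via negate-and-add: invert 00100000100 + 1 = 11011111100 (i.e. -260).
  00011001101
+ 11011111100
= 11111001001
Result 11111001001: MSB = 1 → 1993 − 2048 = -55.
Addends (after negating the subtrahend) have opposite signs, so signed overflow cannot occur.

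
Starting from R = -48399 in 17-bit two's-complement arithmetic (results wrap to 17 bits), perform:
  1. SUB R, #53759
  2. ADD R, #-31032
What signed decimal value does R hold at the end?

-2118

Start: R = -48399 = 10100001011110001.
R = -48399 − 53759 = -102158; wraps to 28914 = 00111000011110010
R = 28914 + (-31032) = -2118 = 11111011110111010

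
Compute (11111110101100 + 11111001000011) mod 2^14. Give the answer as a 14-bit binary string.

11110111101111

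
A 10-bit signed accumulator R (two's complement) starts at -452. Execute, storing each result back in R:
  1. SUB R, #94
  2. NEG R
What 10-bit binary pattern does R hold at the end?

1000100010

Start: R = -452 = 1000111100.
R = -452 − 94 = -546; wraps to 478 = 0111011110
R = −(478) = -478 = 1000100010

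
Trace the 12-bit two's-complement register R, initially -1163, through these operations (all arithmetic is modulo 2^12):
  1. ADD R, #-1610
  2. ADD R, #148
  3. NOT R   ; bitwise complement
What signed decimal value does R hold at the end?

Start: R = -1163 = 101101110101.
R = -1163 + (-1610) = -2773; wraps to 1323 = 010100101011
R = 1323 + 148 = 1471 = 010110111111
R = NOT 010110111111 = 101001000000 = -1472

-1472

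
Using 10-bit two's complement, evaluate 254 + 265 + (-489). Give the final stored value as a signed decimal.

254 + 265 = 519 → wraps to -505 (1000000111)
-505 + (-489) = -994 → wraps to 30 (0000011110)

30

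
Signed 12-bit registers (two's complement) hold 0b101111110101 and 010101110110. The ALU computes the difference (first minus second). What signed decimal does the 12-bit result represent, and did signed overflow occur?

0b101111110101 → 101111110101 = -1035 (signed)
010101110110 = 1398 (signed)
Subtract via negate-and-add: invert 010101110110 + 1 = 101010001010 (i.e. -1398).
  101111110101
+ 101010001010
= 011001111111  (discard carry-out 1)
Result 011001111111: MSB = 0 → value 1663.
Both addends (after negating the subtrahend) are negative but the stored result is non-negative: signed overflow. The true value -1035 − 1398 = -2433 lies outside [-2048, 2047].

1663; overflow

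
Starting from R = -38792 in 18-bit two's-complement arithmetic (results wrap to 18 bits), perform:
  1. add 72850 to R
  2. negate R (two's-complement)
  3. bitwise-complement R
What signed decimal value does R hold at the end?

34057

Start: R = -38792 = 110110100001111000.
R = -38792 + 72850 = 34058 = 001000010100001010
R = −(34058) = -34058 = 110111101011110110
R = NOT 110111101011110110 = 001000010100001001 = 34057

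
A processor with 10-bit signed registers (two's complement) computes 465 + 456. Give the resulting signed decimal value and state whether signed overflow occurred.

-103; overflow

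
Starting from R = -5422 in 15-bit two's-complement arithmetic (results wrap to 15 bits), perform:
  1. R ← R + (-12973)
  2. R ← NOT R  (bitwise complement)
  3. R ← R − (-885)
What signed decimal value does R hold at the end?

-13489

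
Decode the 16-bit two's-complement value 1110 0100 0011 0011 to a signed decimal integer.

-7117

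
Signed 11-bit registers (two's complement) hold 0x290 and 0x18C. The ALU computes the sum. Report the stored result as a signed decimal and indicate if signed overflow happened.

0x290 = 01010010000 = 656 (signed)
0x18C = 00110001100 = 396 (signed)
  01010010000
+ 00110001100
= 10000011100
Result 10000011100: MSB = 1 → 1052 − 2048 = -996.
Both addends are non-negative but the stored result is negative: signed overflow. The true value 656 + 396 = 1052 lies outside [-1024, 1023].

-996; overflow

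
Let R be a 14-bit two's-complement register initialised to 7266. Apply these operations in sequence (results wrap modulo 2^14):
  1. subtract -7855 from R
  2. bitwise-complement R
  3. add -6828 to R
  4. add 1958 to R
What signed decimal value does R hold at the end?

-3608

Start: R = 7266 = 01110001100010.
R = 7266 − (-7855) = 15121; wraps to -1263 = 11101100010001
R = NOT 11101100010001 = 00010011101110 = 1262
R = 1262 + (-6828) = -5566 = 10101001000010
R = -5566 + 1958 = -3608 = 11000111101000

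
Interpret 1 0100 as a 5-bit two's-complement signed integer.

MSB is 1, so the value is negative.
Invert: 01011. Add 1: 01100 = 12. So the value is −12.

-12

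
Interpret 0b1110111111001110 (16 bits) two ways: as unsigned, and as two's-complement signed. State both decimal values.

unsigned = 61390, signed = -4146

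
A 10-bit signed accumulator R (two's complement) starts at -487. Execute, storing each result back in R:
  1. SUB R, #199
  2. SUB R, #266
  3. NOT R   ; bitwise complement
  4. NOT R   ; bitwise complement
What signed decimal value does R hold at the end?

Start: R = -487 = 1000011001.
R = -487 − 199 = -686; wraps to 338 = 0101010010
R = 338 − 266 = 72 = 0001001000
R = NOT 0001001000 = 1110110111 = -73
R = NOT 1110110111 = 0001001000 = 72

72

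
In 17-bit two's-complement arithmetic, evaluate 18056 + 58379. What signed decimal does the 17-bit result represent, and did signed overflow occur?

-54637; overflow

18056 → 00100011010001000
58379 → 01110010000001011
  00100011010001000
+ 01110010000001011
= 10010101010010011
Result 10010101010010011: MSB = 1 → 76435 − 131072 = -54637.
Both addends are non-negative but the stored result is negative: signed overflow. The true value 18056 + 58379 = 76435 lies outside [-65536, 65535].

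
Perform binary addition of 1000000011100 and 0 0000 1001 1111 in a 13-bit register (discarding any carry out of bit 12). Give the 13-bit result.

  1000000011100
+ 0000010011111
= 1000010111011

1000010111011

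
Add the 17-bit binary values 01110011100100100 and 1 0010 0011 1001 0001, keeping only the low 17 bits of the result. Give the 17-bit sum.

  01110011100100100
+ 10010001110010001
= 00000101010110101  (discard carry-out 1)

00000101010110101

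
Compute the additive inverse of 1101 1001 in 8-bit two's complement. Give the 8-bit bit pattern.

Invert: 00100110. Add 1: 00100111.

00100111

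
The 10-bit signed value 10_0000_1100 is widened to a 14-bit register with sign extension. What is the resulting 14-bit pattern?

11111000001100

MSB of 1000001100 is 1; replicate it into the new high bits.
1111|1000001100 → 11111000001100 (still -500).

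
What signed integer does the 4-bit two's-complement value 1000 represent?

MSB is 1, so the value is negative.
Invert: 0111. Add 1: 1000 = 8. So the value is −8.

-8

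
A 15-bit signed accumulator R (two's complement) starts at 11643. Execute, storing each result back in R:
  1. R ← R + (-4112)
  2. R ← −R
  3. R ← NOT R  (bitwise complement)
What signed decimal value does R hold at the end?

7530

Start: R = 11643 = 010110101111011.
R = 11643 + (-4112) = 7531 = 001110101101011
R = −(7531) = -7531 = 110001010010101
R = NOT 110001010010101 = 001110101101010 = 7530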